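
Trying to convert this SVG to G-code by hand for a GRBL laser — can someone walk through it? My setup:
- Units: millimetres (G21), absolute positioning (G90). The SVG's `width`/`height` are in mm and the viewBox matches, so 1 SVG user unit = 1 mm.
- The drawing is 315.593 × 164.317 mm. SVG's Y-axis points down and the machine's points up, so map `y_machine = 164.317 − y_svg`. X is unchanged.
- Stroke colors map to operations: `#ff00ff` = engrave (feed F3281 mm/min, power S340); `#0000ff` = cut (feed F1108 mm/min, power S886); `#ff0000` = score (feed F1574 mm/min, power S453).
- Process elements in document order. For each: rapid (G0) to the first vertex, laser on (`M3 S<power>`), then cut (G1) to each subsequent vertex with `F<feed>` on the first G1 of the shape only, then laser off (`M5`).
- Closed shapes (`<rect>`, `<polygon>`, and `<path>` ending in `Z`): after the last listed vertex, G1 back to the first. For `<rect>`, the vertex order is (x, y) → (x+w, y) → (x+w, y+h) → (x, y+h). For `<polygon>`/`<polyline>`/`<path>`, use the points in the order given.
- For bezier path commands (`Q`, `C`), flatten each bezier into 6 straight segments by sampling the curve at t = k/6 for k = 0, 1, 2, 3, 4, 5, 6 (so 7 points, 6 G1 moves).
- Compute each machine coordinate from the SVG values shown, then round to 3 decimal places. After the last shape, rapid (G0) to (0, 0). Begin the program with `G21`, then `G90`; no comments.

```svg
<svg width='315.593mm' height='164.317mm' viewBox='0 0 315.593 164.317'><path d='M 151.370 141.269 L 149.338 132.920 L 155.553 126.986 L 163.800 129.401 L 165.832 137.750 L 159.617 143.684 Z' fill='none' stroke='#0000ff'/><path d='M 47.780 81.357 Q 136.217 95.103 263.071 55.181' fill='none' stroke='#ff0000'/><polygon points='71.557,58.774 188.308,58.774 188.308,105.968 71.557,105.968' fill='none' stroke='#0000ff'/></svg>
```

Since the viewBox matches the mm dimensions, user units are millimetres directly. The only transform is the Y-flip y_m = 164.317 − y_svg.

Shape 1 is a regular polygon drawn with `<path>`. Its stroke #0000ff means cut at S886, F1108. After flipping Y the toolpath is (151.370,23.048) → (149.338,31.397) → (155.553,37.331) → (163.800,34.916) → (165.832,26.567) → (159.617,20.633) → (151.370,23.048), returning to the start.

Shape 2 is a quadratic bezier drawn with `<path>`. Its stroke #ff0000 means score at S453, F1574. After flipping Y the toolpath is (47.780,82.960) → (78.326,79.869) → (111.007,79.759) → (145.821,82.631) → (182.770,88.484) → (221.853,97.319) → (263.071,109.136).

Shape 3 is a rectangle drawn with `<polygon>`. Its stroke #0000ff means cut at S886, F1108. After flipping Y the toolpath is (71.557,105.543) → (188.308,105.543) → (188.308,58.349) → (71.557,58.349) → (71.557,105.543), returning to the start.

G21
G90
G0 X151.370 Y23.048
M3 S886
G1 X149.338 Y31.397 F1108
G1 X155.553 Y37.331
G1 X163.800 Y34.916
G1 X165.832 Y26.567
G1 X159.617 Y20.633
G1 X151.370 Y23.048
M5
G0 X47.780 Y82.960
M3 S453
G1 X78.326 Y79.869 F1574
G1 X111.007 Y79.759
G1 X145.821 Y82.631
G1 X182.770 Y88.484
G1 X221.853 Y97.319
G1 X263.071 Y109.136
M5
G0 X71.557 Y105.543
M3 S886
G1 X188.308 Y105.543 F1108
G1 X188.308 Y58.349
G1 X71.557 Y58.349
G1 X71.557 Y105.543
M5
G0 X0.000 Y0.000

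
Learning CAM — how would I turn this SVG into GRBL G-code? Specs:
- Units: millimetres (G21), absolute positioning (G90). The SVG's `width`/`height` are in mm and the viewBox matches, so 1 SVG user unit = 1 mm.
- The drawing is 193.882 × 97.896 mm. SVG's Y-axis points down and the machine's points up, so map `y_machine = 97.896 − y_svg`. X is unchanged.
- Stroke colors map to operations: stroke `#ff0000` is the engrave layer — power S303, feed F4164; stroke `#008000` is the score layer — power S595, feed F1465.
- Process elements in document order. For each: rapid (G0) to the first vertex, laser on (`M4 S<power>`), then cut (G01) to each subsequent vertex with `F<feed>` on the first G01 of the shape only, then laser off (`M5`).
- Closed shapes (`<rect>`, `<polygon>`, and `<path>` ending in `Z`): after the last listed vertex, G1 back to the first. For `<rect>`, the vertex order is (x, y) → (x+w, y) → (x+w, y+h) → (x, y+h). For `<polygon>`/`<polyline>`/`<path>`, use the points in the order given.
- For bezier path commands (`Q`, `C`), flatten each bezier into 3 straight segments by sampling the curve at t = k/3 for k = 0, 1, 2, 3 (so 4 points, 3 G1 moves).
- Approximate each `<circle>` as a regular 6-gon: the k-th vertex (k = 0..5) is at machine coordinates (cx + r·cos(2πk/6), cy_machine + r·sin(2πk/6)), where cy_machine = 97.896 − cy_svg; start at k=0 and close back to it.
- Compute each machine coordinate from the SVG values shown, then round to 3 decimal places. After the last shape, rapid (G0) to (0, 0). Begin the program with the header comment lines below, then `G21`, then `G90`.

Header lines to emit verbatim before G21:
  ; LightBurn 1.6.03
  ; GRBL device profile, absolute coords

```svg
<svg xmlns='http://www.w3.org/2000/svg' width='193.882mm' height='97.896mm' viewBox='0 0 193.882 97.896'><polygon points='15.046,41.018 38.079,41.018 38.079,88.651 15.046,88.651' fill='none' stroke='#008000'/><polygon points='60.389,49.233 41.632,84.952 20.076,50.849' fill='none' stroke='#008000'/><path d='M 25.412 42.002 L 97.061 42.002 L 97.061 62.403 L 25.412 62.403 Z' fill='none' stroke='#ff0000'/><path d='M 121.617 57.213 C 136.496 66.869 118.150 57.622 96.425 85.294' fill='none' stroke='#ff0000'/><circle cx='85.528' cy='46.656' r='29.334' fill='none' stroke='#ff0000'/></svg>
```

viewBox `0 0 193.882 97.896` with mm width/height → 1 unit = 1 mm. Flip: y_m = 97.896 − y_svg.

**Shape 1** — `<polygon>` rectangle, stroke `#008000` → score (S595, F1465). Machine vertices: (15.046,56.878) → (38.079,56.878) → (38.079,9.245) → (15.046,9.245) → (15.046,56.878). Closed: final G1 returns to the first vertex.

**Shape 2** — `<polygon>` regular polygon, stroke `#008000` → score (S595, F1465). Machine vertices: (60.389,48.663) → (41.632,12.944) → (20.076,47.047) → (60.389,48.663). Closed: final G1 returns to the first vertex.

**Shape 3** — `<path>` rectangle, stroke `#ff0000` → engrave (S303, F4164). Machine vertices: (25.412,55.894) → (97.061,55.894) → (97.061,35.493) → (25.412,35.493) → (25.412,55.894). Closed: final G1 returns to the first vertex.

**Shape 4** — `<path>` cubic bezier, stroke `#ff0000` → engrave (S303, F4164). Control points (SVG): P0=(121.617,57.213), P1=(136.496,66.869), P2=(118.150,57.622), P3=(96.425,85.294); sampled at t=k/3. Machine vertices: (121.617,40.683) → (126.526,35.261) → (115.918,30.035) → (96.425,12.602). Open path.

**Shape 5** — `<circle>` circle, stroke `#ff0000` → engrave (S303, F4164). Machine vertices: (114.862,51.240) → (100.195,76.644) → (70.861,76.644) → (56.194,51.240) → (70.861,25.836) → (100.195,25.836) → (114.862,51.240). Closed: final G1 returns to the first vertex.

; LightBurn 1.6.03
; GRBL device profile, absolute coords
G21
G90
G0 X15.046 Y56.878
M4 S595
G01 X38.079 Y56.878 F1465
G01 X38.079 Y9.245
G01 X15.046 Y9.245
G01 X15.046 Y56.878
M5
G0 X60.389 Y48.663
M4 S595
G01 X41.632 Y12.944 F1465
G01 X20.076 Y47.047
G01 X60.389 Y48.663
M5
G0 X25.412 Y55.894
M4 S303
G01 X97.061 Y55.894 F4164
G01 X97.061 Y35.493
G01 X25.412 Y35.493
G01 X25.412 Y55.894
M5
G0 X121.617 Y40.683
M4 S303
G01 X126.526 Y35.261 F4164
G01 X115.918 Y30.035
G01 X96.425 Y12.602
M5
G0 X114.862 Y51.240
M4 S303
G01 X100.195 Y76.644 F4164
G01 X70.861 Y76.644
G01 X56.194 Y51.240
G01 X70.861 Y25.836
G01 X100.195 Y25.836
G01 X114.862 Y51.240
M5
G0 X0.000 Y0.000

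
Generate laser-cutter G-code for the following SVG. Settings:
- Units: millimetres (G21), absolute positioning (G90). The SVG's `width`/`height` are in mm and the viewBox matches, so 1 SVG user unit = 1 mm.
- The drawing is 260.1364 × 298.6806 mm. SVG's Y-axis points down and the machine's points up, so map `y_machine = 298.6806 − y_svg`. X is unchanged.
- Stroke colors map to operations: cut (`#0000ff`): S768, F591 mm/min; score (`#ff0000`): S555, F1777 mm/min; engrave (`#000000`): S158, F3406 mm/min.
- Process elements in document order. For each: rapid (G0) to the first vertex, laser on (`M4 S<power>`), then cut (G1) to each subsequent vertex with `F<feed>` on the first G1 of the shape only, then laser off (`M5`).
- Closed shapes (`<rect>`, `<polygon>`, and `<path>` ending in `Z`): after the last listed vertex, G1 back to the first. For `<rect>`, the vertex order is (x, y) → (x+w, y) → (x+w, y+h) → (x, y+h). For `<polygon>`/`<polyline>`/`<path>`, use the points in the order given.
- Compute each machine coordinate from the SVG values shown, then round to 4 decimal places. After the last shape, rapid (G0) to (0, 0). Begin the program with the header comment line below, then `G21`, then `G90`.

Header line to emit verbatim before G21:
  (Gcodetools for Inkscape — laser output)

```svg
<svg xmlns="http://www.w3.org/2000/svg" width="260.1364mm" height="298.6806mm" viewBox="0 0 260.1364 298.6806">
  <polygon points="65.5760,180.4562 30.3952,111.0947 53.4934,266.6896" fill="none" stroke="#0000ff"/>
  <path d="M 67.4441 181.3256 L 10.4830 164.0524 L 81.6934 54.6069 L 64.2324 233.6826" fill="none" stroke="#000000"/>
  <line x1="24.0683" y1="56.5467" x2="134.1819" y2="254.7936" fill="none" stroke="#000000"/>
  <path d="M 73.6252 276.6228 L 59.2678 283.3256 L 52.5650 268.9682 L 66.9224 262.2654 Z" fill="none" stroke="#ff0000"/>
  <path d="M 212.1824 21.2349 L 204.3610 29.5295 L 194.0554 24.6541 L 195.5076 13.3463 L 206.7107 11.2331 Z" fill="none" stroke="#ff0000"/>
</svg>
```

(Gcodetools for Inkscape — laser output)
G21
G90
G0 X65.5760 Y118.2244
M4 S768
G1 X30.3952 Y187.5859 F591
G1 X53.4934 Y31.9910
G1 X65.5760 Y118.2244
M5
G0 X67.4441 Y117.3550
M4 S158
G1 X10.4830 Y134.6282 F3406
G1 X81.6934 Y244.0737
G1 X64.2324 Y64.9980
M5
G0 X24.0683 Y242.1339
M4 S158
G1 X134.1819 Y43.8870 F3406
M5
G0 X73.6252 Y22.0578
M4 S555
G1 X59.2678 Y15.3550 F1777
G1 X52.5650 Y29.7124
G1 X66.9224 Y36.4152
G1 X73.6252 Y22.0578
M5
G0 X212.1824 Y277.4457
M4 S555
G1 X204.3610 Y269.1511 F1777
G1 X194.0554 Y274.0265
G1 X195.5076 Y285.3343
G1 X206.7107 Y287.4475
G1 X212.1824 Y277.4457
M5
G0 X0.0000 Y0.0000

viewBox `0 0 260.1364 298.6806` with mm width/height → 1 unit = 1 mm. Flip: y_m = 298.6806 − y_svg.

**Shape 1** — `<polygon>` closed polygon, stroke `#0000ff` → cut (S768, F591). Machine vertices: (65.5760,118.2244) → (30.3952,187.5859) → (53.4934,31.9910) → (65.5760,118.2244). Closed: final G1 returns to the first vertex.

**Shape 2** — `<path>` open polyline, stroke `#000000` → engrave (S158, F3406). Machine vertices: (67.4441,117.3550) → (10.4830,134.6282) → (81.6934,244.0737) → (64.2324,64.9980). Open path.

**Shape 3** — `<line>` line segment, stroke `#000000` → engrave (S158, F3406). Machine vertices: (24.0683,242.1339) → (134.1819,43.8870). Open path.

**Shape 4** — `<path>` regular polygon, stroke `#ff0000` → score (S555, F1777). Machine vertices: (73.6252,22.0578) → (59.2678,15.3550) → (52.5650,29.7124) → (66.9224,36.4152) → (73.6252,22.0578). Closed: final G1 returns to the first vertex.

**Shape 5** — `<path>` regular polygon, stroke `#ff0000` → score (S555, F1777). Machine vertices: (212.1824,277.4457) → (204.3610,269.1511) → (194.0554,274.0265) → (195.5076,285.3343) → (206.7107,287.4475) → (212.1824,277.4457). Closed: final G1 returns to the first vertex.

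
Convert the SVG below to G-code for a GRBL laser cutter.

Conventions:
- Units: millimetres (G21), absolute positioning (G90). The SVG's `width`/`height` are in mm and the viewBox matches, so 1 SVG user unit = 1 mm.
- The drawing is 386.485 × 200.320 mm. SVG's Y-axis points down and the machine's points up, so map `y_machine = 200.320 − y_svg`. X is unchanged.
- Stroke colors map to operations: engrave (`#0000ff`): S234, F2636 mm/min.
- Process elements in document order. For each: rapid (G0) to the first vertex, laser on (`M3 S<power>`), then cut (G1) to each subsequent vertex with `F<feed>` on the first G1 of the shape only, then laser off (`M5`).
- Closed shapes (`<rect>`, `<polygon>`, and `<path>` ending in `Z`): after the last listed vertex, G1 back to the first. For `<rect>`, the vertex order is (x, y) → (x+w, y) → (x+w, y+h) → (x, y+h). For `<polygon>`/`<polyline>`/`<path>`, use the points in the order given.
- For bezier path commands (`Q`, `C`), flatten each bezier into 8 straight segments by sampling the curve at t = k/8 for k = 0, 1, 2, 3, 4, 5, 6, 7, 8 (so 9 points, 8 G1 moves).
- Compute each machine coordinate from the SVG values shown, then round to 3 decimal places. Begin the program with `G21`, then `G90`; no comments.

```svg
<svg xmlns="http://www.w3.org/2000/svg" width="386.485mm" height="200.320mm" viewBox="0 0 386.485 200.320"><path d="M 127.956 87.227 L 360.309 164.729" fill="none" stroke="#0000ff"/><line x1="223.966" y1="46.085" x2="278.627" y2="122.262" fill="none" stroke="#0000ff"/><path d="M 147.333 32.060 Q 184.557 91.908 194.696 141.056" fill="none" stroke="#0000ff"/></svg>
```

viewBox `0 0 386.485 200.320` with mm width/height → 1 unit = 1 mm. Flip: y_m = 200.320 − y_svg.

**Shape 1** — `<path>` line segment, stroke `#0000ff` → engrave (S234, F2636). Machine vertices: (127.956,113.093) → (360.309,35.591). Open path.

**Shape 2** — `<line>` line segment, stroke `#0000ff` → engrave (S234, F2636). Machine vertices: (223.966,154.235) → (278.627,78.058). Open path.

**Shape 3** — `<path>` quadratic bezier, stroke `#0000ff` → engrave (S234, F2636). Control points (SVG): P0=(147.333,32.060), P1=(184.557,91.908), P2=(194.696,141.056); sampled at t=k/8. Machine vertices: (147.333,168.260) → (156.216,153.465) → (164.252,139.005) → (171.442,124.879) → (177.786,111.087) → (183.283,97.630) → (187.934,84.507) → (191.738,71.718) → (194.696,59.264). Open path.

G21
G90
G0 X127.956 Y113.093
M3 S234
G1 X360.309 Y35.591 F2636
M5
G0 X223.966 Y154.235
M3 S234
G1 X278.627 Y78.058 F2636
M5
G0 X147.333 Y168.260
M3 S234
G1 X156.216 Y153.465 F2636
G1 X164.252 Y139.005
G1 X171.442 Y124.879
G1 X177.786 Y111.087
G1 X183.283 Y97.630
G1 X187.934 Y84.507
G1 X191.738 Y71.718
G1 X194.696 Y59.264
M5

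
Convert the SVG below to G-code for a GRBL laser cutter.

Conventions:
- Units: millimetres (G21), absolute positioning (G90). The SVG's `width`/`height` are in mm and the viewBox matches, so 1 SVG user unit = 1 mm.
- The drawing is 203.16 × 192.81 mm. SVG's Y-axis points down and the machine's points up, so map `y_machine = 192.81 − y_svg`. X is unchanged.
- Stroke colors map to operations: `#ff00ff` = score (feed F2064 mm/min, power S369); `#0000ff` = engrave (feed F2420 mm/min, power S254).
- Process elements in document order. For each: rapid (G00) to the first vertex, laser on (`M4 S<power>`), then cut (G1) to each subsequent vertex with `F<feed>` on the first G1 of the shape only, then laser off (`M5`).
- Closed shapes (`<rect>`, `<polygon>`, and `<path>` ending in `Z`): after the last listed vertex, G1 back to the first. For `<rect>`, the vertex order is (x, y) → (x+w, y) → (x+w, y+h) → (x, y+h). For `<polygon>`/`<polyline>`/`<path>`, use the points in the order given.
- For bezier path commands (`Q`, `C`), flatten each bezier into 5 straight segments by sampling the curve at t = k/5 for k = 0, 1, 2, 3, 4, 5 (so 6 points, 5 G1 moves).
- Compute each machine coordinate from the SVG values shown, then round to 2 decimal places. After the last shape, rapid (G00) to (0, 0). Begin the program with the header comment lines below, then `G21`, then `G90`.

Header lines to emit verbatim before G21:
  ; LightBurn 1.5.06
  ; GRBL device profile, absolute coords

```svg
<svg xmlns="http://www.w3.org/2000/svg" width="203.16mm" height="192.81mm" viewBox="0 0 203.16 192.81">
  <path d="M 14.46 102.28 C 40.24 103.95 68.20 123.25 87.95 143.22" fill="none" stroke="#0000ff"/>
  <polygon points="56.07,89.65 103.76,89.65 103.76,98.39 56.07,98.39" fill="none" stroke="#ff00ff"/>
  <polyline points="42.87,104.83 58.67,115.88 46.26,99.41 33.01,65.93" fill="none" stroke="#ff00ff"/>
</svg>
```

Since the viewBox matches the mm dimensions, user units are millimetres directly. The only transform is the Y-flip y_m = 192.81 − y_svg.

Shape 1 is a cubic bezier drawn with `<path>`. Its stroke #0000ff means engrave at S254, F2420. After flipping Y the toolpath is (14.46,90.53) → (30.11,87.55) → (45.78,81.15) → (60.97,72.15) → (75.20,61.36) → (87.95,49.59).

Shape 2 is a rectangle drawn with `<polygon>`. Its stroke #ff00ff means score at S369, F2064. After flipping Y the toolpath is (56.07,103.16) → (103.76,103.16) → (103.76,94.42) → (56.07,94.42) → (56.07,103.16), returning to the start.

Shape 3 is a open polyline drawn with `<polyline>`. Its stroke #ff00ff means score at S369, F2064. After flipping Y the toolpath is (42.87,87.98) → (58.67,76.93) → (46.26,93.40) → (33.01,126.88).

; LightBurn 1.5.06
; GRBL device profile, absolute coords
G21
G90
G00 X14.46 Y90.53
M4 S254
G1 X30.11 Y87.55 F2420
G1 X45.78 Y81.15
G1 X60.97 Y72.15
G1 X75.20 Y61.36
G1 X87.95 Y49.59
M5
G00 X56.07 Y103.16
M4 S369
G1 X103.76 Y103.16 F2064
G1 X103.76 Y94.42
G1 X56.07 Y94.42
G1 X56.07 Y103.16
M5
G00 X42.87 Y87.98
M4 S369
G1 X58.67 Y76.93 F2064
G1 X46.26 Y93.40
G1 X33.01 Y126.88
M5
G00 X0.00 Y0.00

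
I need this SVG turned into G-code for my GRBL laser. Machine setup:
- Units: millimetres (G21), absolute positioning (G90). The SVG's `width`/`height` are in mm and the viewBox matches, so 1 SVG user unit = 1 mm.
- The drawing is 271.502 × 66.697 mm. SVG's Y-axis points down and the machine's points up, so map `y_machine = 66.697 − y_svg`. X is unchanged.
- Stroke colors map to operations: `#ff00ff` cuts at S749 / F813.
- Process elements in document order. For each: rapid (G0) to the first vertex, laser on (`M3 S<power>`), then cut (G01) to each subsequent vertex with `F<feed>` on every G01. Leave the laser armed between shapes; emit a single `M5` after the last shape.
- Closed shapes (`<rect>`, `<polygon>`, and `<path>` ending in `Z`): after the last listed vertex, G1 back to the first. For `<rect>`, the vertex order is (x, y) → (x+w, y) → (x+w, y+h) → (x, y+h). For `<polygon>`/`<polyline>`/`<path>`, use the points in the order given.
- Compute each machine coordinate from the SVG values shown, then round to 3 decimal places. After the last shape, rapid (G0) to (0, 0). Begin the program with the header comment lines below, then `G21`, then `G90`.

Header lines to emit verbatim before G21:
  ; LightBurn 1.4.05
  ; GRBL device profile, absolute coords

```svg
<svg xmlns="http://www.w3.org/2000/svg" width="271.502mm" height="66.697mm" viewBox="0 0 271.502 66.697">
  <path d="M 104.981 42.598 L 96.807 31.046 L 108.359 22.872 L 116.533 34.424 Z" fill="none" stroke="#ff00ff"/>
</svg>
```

; LightBurn 1.4.05
; GRBL device profile, absolute coords
G21
G90
G0 X104.981 Y24.099
M3 S749
G01 X96.807 Y35.651 F813
G01 X108.359 Y43.825 F813
G01 X116.533 Y32.273 F813
G01 X104.981 Y24.099 F813
M5
G0 X0.000 Y0.000

viewBox `0 0 271.502 66.697` with mm width/height → 1 unit = 1 mm. Flip: y_m = 66.697 − y_svg.

**Shape 1** — `<path>` regular polygon, stroke `#ff00ff` → cut (S749, F813). Machine vertices: (104.981,24.099) → (96.807,35.651) → (108.359,43.825) → (116.533,32.273) → (104.981,24.099). Closed: final G1 returns to the first vertex.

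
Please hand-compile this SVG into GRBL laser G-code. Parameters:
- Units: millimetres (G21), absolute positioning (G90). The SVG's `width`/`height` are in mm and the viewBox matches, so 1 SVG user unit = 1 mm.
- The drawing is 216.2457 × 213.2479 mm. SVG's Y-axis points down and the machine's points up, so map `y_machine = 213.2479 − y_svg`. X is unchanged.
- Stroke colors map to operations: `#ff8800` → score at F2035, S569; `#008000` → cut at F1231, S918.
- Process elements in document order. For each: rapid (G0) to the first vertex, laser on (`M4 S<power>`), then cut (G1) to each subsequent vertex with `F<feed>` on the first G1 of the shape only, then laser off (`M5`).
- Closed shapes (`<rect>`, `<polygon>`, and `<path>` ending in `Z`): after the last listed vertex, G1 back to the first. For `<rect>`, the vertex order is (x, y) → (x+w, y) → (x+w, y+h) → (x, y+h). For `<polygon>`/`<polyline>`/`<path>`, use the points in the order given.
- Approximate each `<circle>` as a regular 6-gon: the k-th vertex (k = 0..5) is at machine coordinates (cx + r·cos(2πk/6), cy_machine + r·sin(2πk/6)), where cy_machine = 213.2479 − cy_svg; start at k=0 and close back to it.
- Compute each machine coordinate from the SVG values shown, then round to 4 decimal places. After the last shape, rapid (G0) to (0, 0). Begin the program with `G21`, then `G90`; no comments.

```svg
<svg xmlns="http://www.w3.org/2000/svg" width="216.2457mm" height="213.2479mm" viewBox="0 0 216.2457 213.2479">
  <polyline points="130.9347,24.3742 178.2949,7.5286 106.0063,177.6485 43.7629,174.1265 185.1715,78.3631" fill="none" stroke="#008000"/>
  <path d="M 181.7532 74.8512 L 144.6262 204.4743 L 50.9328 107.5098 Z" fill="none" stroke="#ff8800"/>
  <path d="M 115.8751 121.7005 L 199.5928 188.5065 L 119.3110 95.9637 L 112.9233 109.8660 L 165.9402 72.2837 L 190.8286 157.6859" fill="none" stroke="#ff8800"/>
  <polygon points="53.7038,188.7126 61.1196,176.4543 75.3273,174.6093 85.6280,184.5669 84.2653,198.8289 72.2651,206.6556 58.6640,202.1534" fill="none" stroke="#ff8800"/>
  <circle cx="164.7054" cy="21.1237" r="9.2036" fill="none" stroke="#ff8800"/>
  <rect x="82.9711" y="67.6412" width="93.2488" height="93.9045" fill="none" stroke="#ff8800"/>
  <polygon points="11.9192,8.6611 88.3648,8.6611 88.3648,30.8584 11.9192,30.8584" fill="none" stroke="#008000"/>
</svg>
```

G21
G90
G0 X130.9347 Y188.8737
M4 S918
G1 X178.2949 Y205.7193 F1231
G1 X106.0063 Y35.5994
G1 X43.7629 Y39.1214
G1 X185.1715 Y134.8848
M5
G0 X181.7532 Y138.3967
M4 S569
G1 X144.6262 Y8.7736 F2035
G1 X50.9328 Y105.7381
G1 X181.7532 Y138.3967
M5
G0 X115.8751 Y91.5474
M4 S569
G1 X199.5928 Y24.7414 F2035
G1 X119.3110 Y117.2842
G1 X112.9233 Y103.3819
G1 X165.9402 Y140.9642
G1 X190.8286 Y55.5620
M5
G0 X53.7038 Y24.5353
M4 S569
G1 X61.1196 Y36.7936 F2035
G1 X75.3273 Y38.6386
G1 X85.6280 Y28.6810
G1 X84.2653 Y14.4190
G1 X72.2651 Y6.5923
G1 X58.6640 Y11.0945
G1 X53.7038 Y24.5353
M5
G0 X173.9090 Y192.1242
M4 S569
G1 X169.3072 Y200.0948 F2035
G1 X160.1036 Y200.0948
G1 X155.5018 Y192.1242
G1 X160.1036 Y184.1536
G1 X169.3072 Y184.1536
G1 X173.9090 Y192.1242
M5
G0 X82.9711 Y145.6067
M4 S569
G1 X176.2199 Y145.6067 F2035
G1 X176.2199 Y51.7022
G1 X82.9711 Y51.7022
G1 X82.9711 Y145.6067
M5
G0 X11.9192 Y204.5868
M4 S918
G1 X88.3648 Y204.5868 F1231
G1 X88.3648 Y182.3895
G1 X11.9192 Y182.3895
G1 X11.9192 Y204.5868
M5
G0 X0.0000 Y0.0000

1 u = 1 mm; y_m = 213.2479 − y.

[1] `<polyline>` open polyline, #008000→cut S918 F1231: (130.9347,188.8737) → (178.2949,205.7193) → (106.0063,35.5994) → (43.7629,39.1214) → (185.1715,134.8848)

[2] `<path>` regular polygon, #ff8800→score S569 F2035: (181.7532,138.3967) → (144.6262,8.7736) → (50.9328,105.7381) → (181.7532,138.3967) (closed)

[3] `<path>` open polyline, #ff8800→score S569 F2035: (115.8751,91.5474) → (199.5928,24.7414) → (119.3110,117.2842) → (112.9233,103.3819) → (165.9402,140.9642) → (190.8286,55.5620)

[4] `<polygon>` regular polygon, #ff8800→score S569 F2035: (53.7038,24.5353) → (61.1196,36.7936) → (75.3273,38.6386) → (85.6280,28.6810) → (84.2653,14.4190) → (72.2651,6.5923) → (58.6640,11.0945) → (53.7038,24.5353) (closed)

[5] `<circle>` circle, #ff8800→score S569 F2035: (173.9090,192.1242) → (169.3072,200.0948) → (160.1036,200.0948) → (155.5018,192.1242) → (160.1036,184.1536) → (169.3072,184.1536) → (173.9090,192.1242) (closed)

[6] `<rect>` rectangle, #ff8800→score S569 F2035: (82.9711,145.6067) → (176.2199,145.6067) → (176.2199,51.7022) → (82.9711,51.7022) → (82.9711,145.6067) (closed)

[7] `<polygon>` rectangle, #008000→cut S918 F1231: (11.9192,204.5868) → (88.3648,204.5868) → (88.3648,182.3895) → (11.9192,182.3895) → (11.9192,204.5868) (closed)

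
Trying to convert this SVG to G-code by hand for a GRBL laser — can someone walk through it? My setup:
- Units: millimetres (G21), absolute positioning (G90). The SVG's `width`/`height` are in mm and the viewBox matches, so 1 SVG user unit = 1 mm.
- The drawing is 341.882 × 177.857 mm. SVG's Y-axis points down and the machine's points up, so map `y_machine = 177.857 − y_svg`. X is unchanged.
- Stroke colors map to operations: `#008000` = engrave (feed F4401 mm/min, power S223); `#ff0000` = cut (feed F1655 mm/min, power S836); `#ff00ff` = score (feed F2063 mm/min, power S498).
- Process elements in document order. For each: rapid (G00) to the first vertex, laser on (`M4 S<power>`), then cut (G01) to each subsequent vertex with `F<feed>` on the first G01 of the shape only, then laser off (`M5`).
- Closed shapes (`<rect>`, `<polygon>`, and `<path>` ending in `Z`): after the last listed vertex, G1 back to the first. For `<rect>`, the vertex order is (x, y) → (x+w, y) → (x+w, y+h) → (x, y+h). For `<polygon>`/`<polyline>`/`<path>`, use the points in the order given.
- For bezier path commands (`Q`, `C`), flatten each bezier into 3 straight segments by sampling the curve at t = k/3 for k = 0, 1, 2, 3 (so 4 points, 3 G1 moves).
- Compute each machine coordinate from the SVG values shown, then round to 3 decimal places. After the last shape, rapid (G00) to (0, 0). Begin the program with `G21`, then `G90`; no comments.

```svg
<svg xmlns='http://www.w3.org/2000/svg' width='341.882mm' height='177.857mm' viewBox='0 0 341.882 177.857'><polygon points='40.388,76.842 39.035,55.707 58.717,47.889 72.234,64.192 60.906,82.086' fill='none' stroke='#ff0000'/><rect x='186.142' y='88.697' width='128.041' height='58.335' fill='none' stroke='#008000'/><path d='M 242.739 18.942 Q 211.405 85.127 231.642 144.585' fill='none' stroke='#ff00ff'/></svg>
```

1 u = 1 mm; y_m = 177.857 − y.

[1] `<polygon>` regular polygon, #ff0000→cut S836 F1655: (40.388,101.015) → (39.035,122.150) → (58.717,129.968) → (72.234,113.665) → (60.906,95.771) → (40.388,101.015) (closed)

[2] `<rect>` rectangle, #008000→engrave S223 F4401: (186.142,89.160) → (314.183,89.160) → (314.183,30.825) → (186.142,30.825) → (186.142,89.160) (closed)

[3] `<path>` quadratic bezier, #ff00ff→score S498 F2063: (242.739,158.915) → (227.580,115.539) → (223.881,73.658) → (231.642,33.272)

G21
G90
G00 X40.388 Y101.015
M4 S836
G01 X39.035 Y122.150 F1655
G01 X58.717 Y129.968
G01 X72.234 Y113.665
G01 X60.906 Y95.771
G01 X40.388 Y101.015
M5
G00 X186.142 Y89.160
M4 S223
G01 X314.183 Y89.160 F4401
G01 X314.183 Y30.825
G01 X186.142 Y30.825
G01 X186.142 Y89.160
M5
G00 X242.739 Y158.915
M4 S498
G01 X227.580 Y115.539 F2063
G01 X223.881 Y73.658
G01 X231.642 Y33.272
M5
G00 X0.000 Y0.000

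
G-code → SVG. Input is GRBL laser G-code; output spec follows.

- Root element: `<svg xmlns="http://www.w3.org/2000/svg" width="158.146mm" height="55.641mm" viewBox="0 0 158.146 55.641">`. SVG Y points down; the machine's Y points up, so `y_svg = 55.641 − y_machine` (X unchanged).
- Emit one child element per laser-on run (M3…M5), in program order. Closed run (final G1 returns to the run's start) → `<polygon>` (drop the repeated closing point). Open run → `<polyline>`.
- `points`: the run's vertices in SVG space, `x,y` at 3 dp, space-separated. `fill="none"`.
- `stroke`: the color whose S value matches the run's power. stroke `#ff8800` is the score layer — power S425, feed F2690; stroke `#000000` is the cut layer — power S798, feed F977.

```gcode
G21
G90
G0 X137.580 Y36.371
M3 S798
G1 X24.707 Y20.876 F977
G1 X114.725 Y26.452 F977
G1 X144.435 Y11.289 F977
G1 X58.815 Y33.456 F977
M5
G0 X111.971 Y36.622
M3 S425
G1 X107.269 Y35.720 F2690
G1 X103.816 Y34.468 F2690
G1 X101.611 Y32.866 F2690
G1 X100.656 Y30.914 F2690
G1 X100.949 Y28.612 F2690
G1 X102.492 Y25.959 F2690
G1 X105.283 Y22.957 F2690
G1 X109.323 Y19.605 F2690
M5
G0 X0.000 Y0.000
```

y_svg = 55.641 − y_m.

[1] S798→`#000000` (cut); open run; points: 137.580,19.270 24.707,34.765 114.725,29.189 144.435,44.352 58.815,22.185

[2] S425→`#ff8800` (score); open run; points: 111.971,19.019 107.269,19.921 103.816,21.173 101.611,22.775 100.656,24.727 100.949,27.029 102.492,29.682 105.283,32.684 109.323,36.036

<svg xmlns="http://www.w3.org/2000/svg" width="158.146mm" height="55.641mm" viewBox="0 0 158.146 55.641">
  <polyline points="137.580,19.270 24.707,34.765 114.725,29.189 144.435,44.352 58.815,22.185" fill="none" stroke="#000000"/>
  <polyline points="111.971,19.019 107.269,19.921 103.816,21.173 101.611,22.775 100.656,24.727 100.949,27.029 102.492,29.682 105.283,32.684 109.323,36.036" fill="none" stroke="#ff8800"/>
</svg>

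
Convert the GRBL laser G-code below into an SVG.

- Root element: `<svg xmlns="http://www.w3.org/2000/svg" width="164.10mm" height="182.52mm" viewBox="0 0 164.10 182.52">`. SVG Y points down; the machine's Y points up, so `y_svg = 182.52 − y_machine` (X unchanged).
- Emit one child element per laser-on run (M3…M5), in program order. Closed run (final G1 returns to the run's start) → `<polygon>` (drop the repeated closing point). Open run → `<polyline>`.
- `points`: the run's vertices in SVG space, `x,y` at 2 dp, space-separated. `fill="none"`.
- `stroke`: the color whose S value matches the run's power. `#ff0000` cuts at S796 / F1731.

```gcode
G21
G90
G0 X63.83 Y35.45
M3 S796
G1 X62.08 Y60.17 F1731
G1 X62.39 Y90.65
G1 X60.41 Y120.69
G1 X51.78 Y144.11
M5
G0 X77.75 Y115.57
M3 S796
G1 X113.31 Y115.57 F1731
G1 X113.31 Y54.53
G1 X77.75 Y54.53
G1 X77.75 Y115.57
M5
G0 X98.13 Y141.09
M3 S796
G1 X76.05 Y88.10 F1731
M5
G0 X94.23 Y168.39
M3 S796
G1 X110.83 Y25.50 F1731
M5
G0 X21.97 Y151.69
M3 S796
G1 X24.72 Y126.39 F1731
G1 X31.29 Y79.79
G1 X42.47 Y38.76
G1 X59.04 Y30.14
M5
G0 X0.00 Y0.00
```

<svg xmlns="http://www.w3.org/2000/svg" width="164.10mm" height="182.52mm" viewBox="0 0 164.10 182.52">
  <polyline points="63.83,147.07 62.08,122.35 62.39,91.87 60.41,61.83 51.78,38.41" fill="none" stroke="#ff0000"/>
  <polygon points="77.75,66.95 113.31,66.95 113.31,127.99 77.75,127.99" fill="none" stroke="#ff0000"/>
  <polyline points="98.13,41.43 76.05,94.42" fill="none" stroke="#ff0000"/>
  <polyline points="94.23,14.13 110.83,157.02" fill="none" stroke="#ff0000"/>
  <polyline points="21.97,30.83 24.72,56.13 31.29,102.73 42.47,143.76 59.04,152.38" fill="none" stroke="#ff0000"/>
</svg>

y_svg = 182.52 − y_m. Every run uses S796, so all elements get stroke `#ff0000` (cut).

[1] open run; points: 63.83,147.07 62.08,122.35 62.39,91.87 60.41,61.83 51.78,38.41

[2] closed run; points: 77.75,66.95 113.31,66.95 113.31,127.99 77.75,127.99

[3] open run; points: 98.13,41.43 76.05,94.42

[4] open run; points: 94.23,14.13 110.83,157.02

[5] open run; points: 21.97,30.83 24.72,56.13 31.29,102.73 42.47,143.76 59.04,152.38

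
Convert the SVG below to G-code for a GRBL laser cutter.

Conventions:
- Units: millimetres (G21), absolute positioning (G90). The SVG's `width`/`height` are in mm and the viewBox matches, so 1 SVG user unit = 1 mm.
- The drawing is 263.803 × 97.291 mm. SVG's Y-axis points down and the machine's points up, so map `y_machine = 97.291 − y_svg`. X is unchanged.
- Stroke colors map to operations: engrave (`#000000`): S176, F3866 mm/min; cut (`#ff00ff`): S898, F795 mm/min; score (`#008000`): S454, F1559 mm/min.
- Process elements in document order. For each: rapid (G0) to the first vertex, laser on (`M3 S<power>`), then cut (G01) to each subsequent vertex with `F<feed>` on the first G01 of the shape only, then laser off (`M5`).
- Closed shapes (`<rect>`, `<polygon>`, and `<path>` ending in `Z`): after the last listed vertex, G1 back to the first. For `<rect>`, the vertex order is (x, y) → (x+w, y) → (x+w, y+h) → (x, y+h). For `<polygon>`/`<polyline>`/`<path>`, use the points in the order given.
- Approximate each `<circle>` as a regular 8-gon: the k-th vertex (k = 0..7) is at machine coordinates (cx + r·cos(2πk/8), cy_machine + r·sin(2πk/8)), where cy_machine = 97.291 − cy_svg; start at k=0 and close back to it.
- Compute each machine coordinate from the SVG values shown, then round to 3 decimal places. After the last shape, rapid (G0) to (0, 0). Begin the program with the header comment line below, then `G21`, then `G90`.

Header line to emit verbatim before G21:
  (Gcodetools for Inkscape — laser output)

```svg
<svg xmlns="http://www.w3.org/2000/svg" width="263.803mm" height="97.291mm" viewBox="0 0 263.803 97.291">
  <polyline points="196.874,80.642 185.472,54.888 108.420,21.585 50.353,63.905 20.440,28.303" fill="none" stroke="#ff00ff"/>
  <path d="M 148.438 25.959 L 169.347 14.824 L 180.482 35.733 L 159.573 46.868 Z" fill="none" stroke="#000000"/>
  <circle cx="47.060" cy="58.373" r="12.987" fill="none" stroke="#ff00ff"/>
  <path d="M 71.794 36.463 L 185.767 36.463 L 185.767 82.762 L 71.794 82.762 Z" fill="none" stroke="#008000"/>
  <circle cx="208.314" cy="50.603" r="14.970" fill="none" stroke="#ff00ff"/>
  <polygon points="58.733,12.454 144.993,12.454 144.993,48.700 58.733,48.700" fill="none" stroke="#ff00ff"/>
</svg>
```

(Gcodetools for Inkscape — laser output)
G21
G90
G0 X196.874 Y16.649
M3 S898
G01 X185.472 Y42.403 F795
G01 X108.420 Y75.706
G01 X50.353 Y33.386
G01 X20.440 Y68.988
M5
G0 X148.438 Y71.332
M3 S176
G01 X169.347 Y82.467 F3866
G01 X180.482 Y61.558
G01 X159.573 Y50.423
G01 X148.438 Y71.332
M5
G0 X60.047 Y38.918
M3 S898
G01 X56.243 Y48.101 F795
G01 X47.060 Y51.905
G01 X37.877 Y48.101
G01 X34.073 Y38.918
G01 X37.877 Y29.735
G01 X47.060 Y25.931
G01 X56.243 Y29.735
G01 X60.047 Y38.918
M5
G0 X71.794 Y60.828
M3 S454
G01 X185.767 Y60.828 F1559
G01 X185.767 Y14.529
G01 X71.794 Y14.529
G01 X71.794 Y60.828
M5
G0 X223.284 Y46.688
M3 S898
G01 X218.899 Y57.273 F795
G01 X208.314 Y61.658
G01 X197.729 Y57.273
G01 X193.344 Y46.688
G01 X197.729 Y36.103
G01 X208.314 Y31.718
G01 X218.899 Y36.103
G01 X223.284 Y46.688
M5
G0 X58.733 Y84.837
M3 S898
G01 X144.993 Y84.837 F795
G01 X144.993 Y48.591
G01 X58.733 Y48.591
G01 X58.733 Y84.837
M5
G0 X0.000 Y0.000

viewBox `0 0 263.803 97.291` with mm width/height → 1 unit = 1 mm. Flip: y_m = 97.291 − y_svg.

**Shape 1** — `<polyline>` open polyline, stroke `#ff00ff` → cut (S898, F795). Machine vertices: (196.874,16.649) → (185.472,42.403) → (108.420,75.706) → (50.353,33.386) → (20.440,68.988). Open path.

**Shape 2** — `<path>` regular polygon, stroke `#000000` → engrave (S176, F3866). Machine vertices: (148.438,71.332) → (169.347,82.467) → (180.482,61.558) → (159.573,50.423) → (148.438,71.332). Closed: final G1 returns to the first vertex.

**Shape 3** — `<circle>` circle, stroke `#ff00ff` → cut (S898, F795). Machine vertices: (60.047,38.918) → (56.243,48.101) → (47.060,51.905) → (37.877,48.101) → (34.073,38.918) → (37.877,29.735) → (47.060,25.931) → (56.243,29.735) → (60.047,38.918). Closed: final G1 returns to the first vertex.

**Shape 4** — `<path>` rectangle, stroke `#008000` → score (S454, F1559). Machine vertices: (71.794,60.828) → (185.767,60.828) → (185.767,14.529) → (71.794,14.529) → (71.794,60.828). Closed: final G1 returns to the first vertex.

**Shape 5** — `<circle>` circle, stroke `#ff00ff` → cut (S898, F795). Machine vertices: (223.284,46.688) → (218.899,57.273) → (208.314,61.658) → (197.729,57.273) → (193.344,46.688) → (197.729,36.103) → (208.314,31.718) → (218.899,36.103) → (223.284,46.688). Closed: final G1 returns to the first vertex.

**Shape 6** — `<polygon>` rectangle, stroke `#ff00ff` → cut (S898, F795). Machine vertices: (58.733,84.837) → (144.993,84.837) → (144.993,48.591) → (58.733,48.591) → (58.733,84.837). Closed: final G1 returns to the first vertex.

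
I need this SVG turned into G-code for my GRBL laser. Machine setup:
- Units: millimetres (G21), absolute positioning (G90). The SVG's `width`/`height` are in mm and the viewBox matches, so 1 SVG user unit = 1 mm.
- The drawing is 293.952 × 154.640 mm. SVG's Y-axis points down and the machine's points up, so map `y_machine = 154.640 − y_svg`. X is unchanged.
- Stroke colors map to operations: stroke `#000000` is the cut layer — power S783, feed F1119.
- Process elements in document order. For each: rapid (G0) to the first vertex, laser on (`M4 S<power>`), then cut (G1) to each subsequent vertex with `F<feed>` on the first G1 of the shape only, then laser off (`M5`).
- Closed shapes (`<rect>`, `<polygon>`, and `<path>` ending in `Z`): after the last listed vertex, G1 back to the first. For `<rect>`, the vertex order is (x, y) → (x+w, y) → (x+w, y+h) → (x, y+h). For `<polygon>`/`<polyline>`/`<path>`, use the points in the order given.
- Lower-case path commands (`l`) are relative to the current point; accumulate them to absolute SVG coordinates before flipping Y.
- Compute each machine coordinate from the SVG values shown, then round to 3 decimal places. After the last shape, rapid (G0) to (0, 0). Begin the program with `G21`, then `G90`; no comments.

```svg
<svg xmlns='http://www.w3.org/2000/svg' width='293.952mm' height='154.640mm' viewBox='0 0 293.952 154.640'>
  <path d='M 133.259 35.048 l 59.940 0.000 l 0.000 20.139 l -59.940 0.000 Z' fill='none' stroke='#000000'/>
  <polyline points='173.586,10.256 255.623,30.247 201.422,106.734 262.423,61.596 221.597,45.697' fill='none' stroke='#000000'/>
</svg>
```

Since the viewBox matches the mm dimensions, user units are millimetres directly. The only transform is the Y-flip y_m = 154.640 − y_svg.

Shape 1 is a rectangle drawn with `<path>`. Its stroke #000000 means cut at S783, F1119. After flipping Y the toolpath is (133.259,119.592) → (193.199,119.592) → (193.199,99.453) → (133.259,99.453) → (133.259,119.592), returning to the start.

Shape 2 is a open polyline drawn with `<polyline>`. Its stroke #000000 means cut at S783, F1119. After flipping Y the toolpath is (173.586,144.384) → (255.623,124.393) → (201.422,47.906) → (262.423,93.044) → (221.597,108.943).

G21
G90
G0 X133.259 Y119.592
M4 S783
G1 X193.199 Y119.592 F1119
G1 X193.199 Y99.453
G1 X133.259 Y99.453
G1 X133.259 Y119.592
M5
G0 X173.586 Y144.384
M4 S783
G1 X255.623 Y124.393 F1119
G1 X201.422 Y47.906
G1 X262.423 Y93.044
G1 X221.597 Y108.943
M5
G0 X0.000 Y0.000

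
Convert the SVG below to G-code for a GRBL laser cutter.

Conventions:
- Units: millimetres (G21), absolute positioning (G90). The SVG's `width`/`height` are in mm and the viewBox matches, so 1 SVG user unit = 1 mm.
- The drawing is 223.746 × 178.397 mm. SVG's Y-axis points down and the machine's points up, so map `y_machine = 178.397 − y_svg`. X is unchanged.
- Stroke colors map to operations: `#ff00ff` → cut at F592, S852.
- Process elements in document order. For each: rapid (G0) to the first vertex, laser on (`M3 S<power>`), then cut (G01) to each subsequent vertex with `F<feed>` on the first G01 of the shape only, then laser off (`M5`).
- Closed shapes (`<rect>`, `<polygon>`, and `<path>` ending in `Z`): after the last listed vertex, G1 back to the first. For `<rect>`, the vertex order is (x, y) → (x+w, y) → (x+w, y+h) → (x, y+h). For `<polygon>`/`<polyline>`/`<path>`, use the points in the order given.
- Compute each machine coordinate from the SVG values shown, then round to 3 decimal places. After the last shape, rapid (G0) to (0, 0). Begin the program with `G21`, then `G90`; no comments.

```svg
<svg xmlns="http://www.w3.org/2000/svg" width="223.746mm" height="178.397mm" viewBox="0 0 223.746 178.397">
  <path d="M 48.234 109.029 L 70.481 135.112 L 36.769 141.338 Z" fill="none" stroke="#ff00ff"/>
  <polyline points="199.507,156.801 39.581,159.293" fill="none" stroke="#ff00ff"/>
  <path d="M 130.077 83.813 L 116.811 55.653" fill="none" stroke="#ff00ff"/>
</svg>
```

G21
G90
G0 X48.234 Y69.368
M3 S852
G01 X70.481 Y43.285 F592
G01 X36.769 Y37.059
G01 X48.234 Y69.368
M5
G0 X199.507 Y21.596
M3 S852
G01 X39.581 Y19.104 F592
M5
G0 X130.077 Y94.584
M3 S852
G01 X116.811 Y122.744 F592
M5
G0 X0.000 Y0.000

Since the viewBox matches the mm dimensions, user units are millimetres directly. The only transform is the Y-flip y_m = 178.397 − y_svg.

Shape 1 is a regular polygon drawn with `<path>`. Its stroke #ff00ff means cut at S852, F592. After flipping Y the toolpath is (48.234,69.368) → (70.481,43.285) → (36.769,37.059) → (48.234,69.368), returning to the start.

Shape 2 is a line segment drawn with `<polyline>`. Its stroke #ff00ff means cut at S852, F592. After flipping Y the toolpath is (199.507,21.596) → (39.581,19.104).

Shape 3 is a line segment drawn with `<path>`. Its stroke #ff00ff means cut at S852, F592. After flipping Y the toolpath is (130.077,94.584) → (116.811,122.744).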